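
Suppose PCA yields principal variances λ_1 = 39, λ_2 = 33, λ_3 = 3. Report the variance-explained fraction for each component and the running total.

Step 1 — total variance = trace(Sigma) = Σ λ_i = 39 + 33 + 3 = 75.

Step 2 — fraction explained by component i = λ_i / Σ λ:
  PC1: 39/75 = 0.52
  PC2: 33/75 = 0.44
  PC3: 3/75 = 0.04

Step 3 — cumulative fraction after k components = (λ_1 + ... + λ_k) / Σ λ:
  k = 1: 39/75 = 0.52
  k = 2: (39 + 33)/75 = 72/75 = 0.96
  k = 3: (39 + 33 + 3)/75 = 75/75 = 1

Summary (fraction, with percent):

explained: PC1 0.52 (52%), PC2 0.44 (44%), PC3 0.04 (4%);  cumulative: 0.52, 0.96, 1


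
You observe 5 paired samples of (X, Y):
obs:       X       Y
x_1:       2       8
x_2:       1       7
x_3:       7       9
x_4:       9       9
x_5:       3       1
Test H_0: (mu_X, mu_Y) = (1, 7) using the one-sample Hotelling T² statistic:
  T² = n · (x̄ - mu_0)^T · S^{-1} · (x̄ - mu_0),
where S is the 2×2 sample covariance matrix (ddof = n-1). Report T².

Step 1 — sample mean vector:
  mean(X) = (2 + 1 + 7 + 9 + 3) / 5 = 22/5 = 4.4
  mean(Y) = (8 + 7 + 9 + 9 + 1) / 5 = 34/5 = 6.8
  x̄ = (4.4, 6.8),  deviation x̄ - mu_0 = (4.4, 6.8) - (1, 7) = (3.4, -0.2).

Step 2 — sample covariance matrix, S[i,j] = (1/(n-1)) · Σ_k (x_{k,i} - mean_i) · (x_{k,j} - mean_j), divisor n-1 = 4:
  S[X,X] = ((-2.4)·(-2.4) + (-3.4)·(-3.4) + (2.6)·(2.6) + (4.6)·(4.6) + (-1.4)·(-1.4)) / 4 = 47.2/4 = 11.8
  S[X,Y] = ((-2.4)·(1.2) + (-3.4)·(0.2) + (2.6)·(2.2) + (4.6)·(2.2) + (-1.4)·(-5.8)) / 4 = 20.4/4 = 5.1
  S[Y,Y] = ((1.2)·(1.2) + (0.2)·(0.2) + (2.2)·(2.2) + (2.2)·(2.2) + (-5.8)·(-5.8)) / 4 = 44.8/4 = 11.2
  S = [[11.8, 5.1],
 [5.1, 11.2]].

Step 3 — invert S. det(S) = 11.8·11.2 - (5.1)² = 106.15.
  S^{-1} = (1/det) · [[d, -b], [-b, a]] = [[0.1055, -0.048],
 [-0.048, 0.1112]].

Step 4 — quadratic form (x̄ - mu_0)^T · S^{-1} · (x̄ - mu_0):
  S^{-1} · (x̄ - mu_0) = (0.3683, -0.1856),
  (x̄ - mu_0)^T · [...] = (3.4)·(0.3683) + (-0.2)·(-0.1856) = 1.2895.

Step 5 — scale by n: T² = 5 · 1.2895 = 6.4475.

T² ≈ 6.4475


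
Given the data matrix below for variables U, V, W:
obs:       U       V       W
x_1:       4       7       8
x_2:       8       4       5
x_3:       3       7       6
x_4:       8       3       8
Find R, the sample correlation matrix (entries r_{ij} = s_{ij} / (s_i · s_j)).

Step 1 — column means:
  mean(U) = (4 + 8 + 3 + 8) / 4 = 23/4 = 5.75
  mean(V) = (7 + 4 + 7 + 3) / 4 = 21/4 = 5.25
  mean(W) = (8 + 5 + 6 + 8) / 4 = 27/4 = 6.75

Step 2 — sample variances and covariances s[i,j] = (1/(n-1)) · Σ_k (x_{k,i} - mean_i) · (x_{k,j} - mean_j), with n-1 = 3:
  s[U,U] = ((-1.75)·(-1.75) + (2.25)·(2.25) + (-2.75)·(-2.75) + (2.25)·(2.25)) / 3 = 20.75/3 = 6.9167
  s[U,V] = ((-1.75)·(1.75) + (2.25)·(-1.25) + (-2.75)·(1.75) + (2.25)·(-2.25)) / 3 = -15.75/3 = -5.25
  s[U,W] = ((-1.75)·(1.25) + (2.25)·(-1.75) + (-2.75)·(-0.75) + (2.25)·(1.25)) / 3 = -1.25/3 = -0.4167
  s[V,V] = ((1.75)·(1.75) + (-1.25)·(-1.25) + (1.75)·(1.75) + (-2.25)·(-2.25)) / 3 = 12.75/3 = 4.25
  s[V,W] = ((1.75)·(1.25) + (-1.25)·(-1.75) + (1.75)·(-0.75) + (-2.25)·(1.25)) / 3 = 0.25/3 = 0.0833
  s[W,W] = ((1.25)·(1.25) + (-1.75)·(-1.75) + (-0.75)·(-0.75) + (1.25)·(1.25)) / 3 = 6.75/3 = 2.25
  Sample standard deviations s_i = √(s[i,i]):
  s(U) = √(6.9167) = 2.63
  s(V) = √(4.25) = 2.0616
  s(W) = √(2.25) = 1.5

Step 3 — r_{ij} = s_{ij} / (s_i · s_j):
  r[U,U] = 1 (diagonal).
  r[U,V] = -5.25 / (2.63 · 2.0616) = -5.25 / 5.4218 = -0.9683
  r[U,W] = -0.4167 / (2.63 · 1.5) = -0.4167 / 3.9449 = -0.1056
  r[V,V] = 1 (diagonal).
  r[V,W] = 0.0833 / (2.0616 · 1.5) = 0.0833 / 3.0923 = 0.0269
  r[W,W] = 1 (diagonal).

R is symmetric with unit diagonal. Assembling:

R = [[1, -0.9683, -0.1056],
 [-0.9683, 1, 0.0269],
 [-0.1056, 0.0269, 1]]


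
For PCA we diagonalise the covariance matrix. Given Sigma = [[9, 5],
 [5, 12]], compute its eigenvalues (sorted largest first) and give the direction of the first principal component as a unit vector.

Step 1 — characteristic polynomial of 2×2 Sigma:
  det(Sigma - λI) = λ² - trace · λ + det = 0.
  trace = 9 + 12 = 21, det = 9·12 - (5)² = 83.
Step 2 — discriminant:
  Δ = trace² - 4·det = 441 - 332 = 109.
Step 3 — eigenvalues:
  λ = (trace ± √Δ)/2 = (21 ± 10.4403)/2,
  λ_1 = 15.7202,  λ_2 = 5.2798.

Step 4 — unit eigenvector for λ_1: solve (Sigma - λ_1 I)v = 0. First row:
  (9 - 15.7202)·v_x + (5)·v_y = 0, i.e. (-6.7202)·v_x + (5)·v_y = 0,
  so v ∝ (b, λ_1 - a) = (5, 6.7202) = u.
  ||u|| = √((5)² + (6.7202)²) = √(70.1605) ≈ 8.3762,
  v_1 = u/||u|| ≈ (0.5969, 0.8023) (||v_1|| = 1).

λ_1 = 15.7202,  λ_2 = 5.2798;  v_1 ≈ (0.5969, 0.8023)


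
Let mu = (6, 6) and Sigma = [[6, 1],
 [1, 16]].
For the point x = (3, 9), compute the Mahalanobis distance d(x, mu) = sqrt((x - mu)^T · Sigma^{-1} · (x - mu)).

Step 1 — centre the observation: (x - mu) = (-3, 3).

Step 2 — invert Sigma. det(Sigma) = 6·16 - (1)² = 95.
  Sigma^{-1} = (1/det) · [[d, -b], [-b, a]] = [[0.1684, -0.0105],
 [-0.0105, 0.0632]].

Step 3 — form the quadratic (x - mu)^T · Sigma^{-1} · (x - mu):
  Sigma^{-1} · (x - mu) = (-0.5368, 0.2211).
  (x - mu)^T · [Sigma^{-1} · (x - mu)] = (-3)·(-0.5368) + (3)·(0.2211) = 2.2737.

Step 4 — take square root: d = √(2.2737) ≈ 1.5079.

d(x, mu) = √(2.2737) ≈ 1.5079


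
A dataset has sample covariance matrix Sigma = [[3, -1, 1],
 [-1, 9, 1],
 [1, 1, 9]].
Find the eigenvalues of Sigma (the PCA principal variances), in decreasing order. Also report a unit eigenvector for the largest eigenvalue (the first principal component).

Step 1 — characteristic polynomial p(λ) = det(λI - Sigma) = λ³ - tr·λ² + c_1·λ - det, where tr = trace, c_1 = sum of the principal 2×2 minors, det = det(Sigma):
  tr = 3 + 9 + 9 = 21,
  c_1 = (3·9 - (-1)²) + (3·9 - (1)²) + (9·9 - (1)²) = 26 + 26 + 80 = 132,
  det = 3·(9·9 - (1)²) - (-1)·((-1)·9 - (1)·(1)) + (1)·((-1)·(1) - 9·(1)) = 3·(80) - (-1)·(-10) + (1)·(-10) = 220.
  So p(λ) = λ³ - 21λ² + 132λ - 220.
Step 2 — look for an integer root (rational root theorem: any rational root is an integer divisor of 220). Testing λ = 10:
  p(10) = 1000 - 2100 + 1320 - 220 = 0  ✓
  Dividing out (λ - 10): p(λ) = (λ - 10)(λ² - 11λ + 22).
Step 3 — remaining eigenvalues from the quadratic λ² - 11λ + 22 = 0:
  Δ = 11² - 4·22 = 121 - 88 = 33,  λ = (11 ± √33)/2 = (11 ± 5.7446)/2 ≈ 8.3723 or 2.6277.
  Sorted: λ_1 = 10,  λ_2 = 8.3723,  λ_3 = 2.6277  (check: sum = 21 = tr ✓).

Step 4 — unit eigenvector for λ_1 = 10: v spans the null space of (Sigma - λ_1 I), whose rows are
  r_1 = (-7, -1, 1),  r_2 = (-1, -1, 1),  r_3 = (1, 1, -1).
  v is orthogonal to every row, so take v ∝ r_1 × r_2 = ((-1)·(1) - (1)·(-1), (1)·(-1) - (-7)·(1), (-7)·(-1) - (-1)·(-1)) = (0, 6, 6).
  Rescale (divide by 6): u = (0, 1, 1).
  ||u|| = √((0)² + (1)² + (1)²) = √(2) ≈ 1.4142,  v_1 = u/||u|| ≈ (0, 0.7071, 0.7071) (||v_1|| = 1).

λ_1 = 10,  λ_2 = 8.3723,  λ_3 = 2.6277;  v_1 ≈ (0, 0.7071, 0.7071)


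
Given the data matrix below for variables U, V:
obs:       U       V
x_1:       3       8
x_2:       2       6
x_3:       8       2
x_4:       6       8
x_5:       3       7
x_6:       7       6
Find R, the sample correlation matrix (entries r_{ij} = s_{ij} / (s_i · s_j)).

Step 1 — column means:
  mean(U) = (3 + 2 + 8 + 6 + 3 + 7) / 6 = 29/6 = 4.8333
  mean(V) = (8 + 6 + 2 + 8 + 7 + 6) / 6 = 37/6 = 6.1667

Step 2 — sample variances and covariances s[i,j] = (1/(n-1)) · Σ_k (x_{k,i} - mean_i) · (x_{k,j} - mean_j), with n-1 = 5:
  s[U,U] = ((-1.8333)·(-1.8333) + (-2.8333)·(-2.8333) + (3.1667)·(3.1667) + (1.1667)·(1.1667) + (-1.8333)·(-1.8333) + (2.1667)·(2.1667)) / 5 = 30.8333/5 = 6.1667
  s[U,V] = ((-1.8333)·(1.8333) + (-2.8333)·(-0.1667) + (3.1667)·(-4.1667) + (1.1667)·(1.8333) + (-1.8333)·(0.8333) + (2.1667)·(-0.1667)) / 5 = -15.8333/5 = -3.1667
  s[V,V] = ((1.8333)·(1.8333) + (-0.1667)·(-0.1667) + (-4.1667)·(-4.1667) + (1.8333)·(1.8333) + (0.8333)·(0.8333) + (-0.1667)·(-0.1667)) / 5 = 24.8333/5 = 4.9667
  Sample standard deviations s_i = √(s[i,i]):
  s(U) = √(6.1667) = 2.4833
  s(V) = √(4.9667) = 2.2286

Step 3 — r_{ij} = s_{ij} / (s_i · s_j):
  r[U,U] = 1 (diagonal).
  r[U,V] = -3.1667 / (2.4833 · 2.2286) = -3.1667 / 5.5342 = -0.5722
  r[V,V] = 1 (diagonal).

R is symmetric with unit diagonal. Assembling:

R = [[1, -0.5722],
 [-0.5722, 1]]


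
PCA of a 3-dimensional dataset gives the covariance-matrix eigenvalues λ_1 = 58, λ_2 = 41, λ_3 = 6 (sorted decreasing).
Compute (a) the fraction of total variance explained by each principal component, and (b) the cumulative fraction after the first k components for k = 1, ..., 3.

Step 1 — total variance = trace(Sigma) = Σ λ_i = 58 + 41 + 6 = 105.

Step 2 — fraction explained by component i = λ_i / Σ λ:
  PC1: 58/105 = 0.5524
  PC2: 41/105 = 0.3905
  PC3: 6/105 = 0.0571

Step 3 — cumulative fraction after k components = (λ_1 + ... + λ_k) / Σ λ:
  k = 1: 58/105 = 0.5524
  k = 2: (58 + 41)/105 = 99/105 = 0.9429
  k = 3: (58 + 41 + 6)/105 = 105/105 = 1

Summary (fraction, with percent):

explained: PC1 0.5524 (55.24%), PC2 0.3905 (39.05%), PC3 0.0571 (5.71%);  cumulative: 0.5524, 0.9429, 1


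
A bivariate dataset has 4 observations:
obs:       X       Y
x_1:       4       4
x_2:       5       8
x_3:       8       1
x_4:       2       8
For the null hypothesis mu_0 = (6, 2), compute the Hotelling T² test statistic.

Step 1 — sample mean vector:
  mean(X) = (4 + 5 + 8 + 2) / 4 = 19/4 = 4.75
  mean(Y) = (4 + 8 + 1 + 8) / 4 = 21/4 = 5.25
  x̄ = (4.75, 5.25),  deviation x̄ - mu_0 = (4.75, 5.25) - (6, 2) = (-1.25, 3.25).

Step 2 — sample covariance matrix, S[i,j] = (1/(n-1)) · Σ_k (x_{k,i} - mean_i) · (x_{k,j} - mean_j), divisor n-1 = 3:
  S[X,X] = ((-0.75)·(-0.75) + (0.25)·(0.25) + (3.25)·(3.25) + (-2.75)·(-2.75)) / 3 = 18.75/3 = 6.25
  S[X,Y] = ((-0.75)·(-1.25) + (0.25)·(2.75) + (3.25)·(-4.25) + (-2.75)·(2.75)) / 3 = -19.75/3 = -6.5833
  S[Y,Y] = ((-1.25)·(-1.25) + (2.75)·(2.75) + (-4.25)·(-4.25) + (2.75)·(2.75)) / 3 = 34.75/3 = 11.5833
  S = [[6.25, -6.5833],
 [-6.5833, 11.5833]].

Step 3 — invert S. det(S) = 6.25·11.5833 - (-6.5833)² = 29.0556.
  S^{-1} = (1/det) · [[d, -b], [-b, a]] = [[0.3987, 0.2266],
 [0.2266, 0.2151]].

Step 4 — quadratic form (x̄ - mu_0)^T · S^{-1} · (x̄ - mu_0):
  S^{-1} · (x̄ - mu_0) = (0.238, 0.4159),
  (x̄ - mu_0)^T · [...] = (-1.25)·(0.238) + (3.25)·(0.4159) = 1.054.

Step 5 — scale by n: T² = 4 · 1.054 = 4.2161.

T² ≈ 4.2161


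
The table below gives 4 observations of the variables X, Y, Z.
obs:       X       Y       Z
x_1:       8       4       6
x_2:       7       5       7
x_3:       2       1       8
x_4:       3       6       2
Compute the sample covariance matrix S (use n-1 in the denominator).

Step 1 — column means:
  mean(X) = (8 + 7 + 2 + 3) / 4 = 20/4 = 5
  mean(Y) = (4 + 5 + 1 + 6) / 4 = 16/4 = 4
  mean(Z) = (6 + 7 + 8 + 2) / 4 = 23/4 = 5.75

Step 2 — sample covariance S[i,j] = (1/(n-1)) · Σ_k (x_{k,i} - mean_i) · (x_{k,j} - mean_j), with n-1 = 3.
  S[X,X] = ((3)·(3) + (2)·(2) + (-3)·(-3) + (-2)·(-2)) / 3 = 26/3 = 8.6667
  S[X,Y] = ((3)·(0) + (2)·(1) + (-3)·(-3) + (-2)·(2)) / 3 = 7/3 = 2.3333
  S[X,Z] = ((3)·(0.25) + (2)·(1.25) + (-3)·(2.25) + (-2)·(-3.75)) / 3 = 4/3 = 1.3333
  S[Y,Y] = ((0)·(0) + (1)·(1) + (-3)·(-3) + (2)·(2)) / 3 = 14/3 = 4.6667
  S[Y,Z] = ((0)·(0.25) + (1)·(1.25) + (-3)·(2.25) + (2)·(-3.75)) / 3 = -13/3 = -4.3333
  S[Z,Z] = ((0.25)·(0.25) + (1.25)·(1.25) + (2.25)·(2.25) + (-3.75)·(-3.75)) / 3 = 20.75/3 = 6.9167

S is symmetric (S[j,i] = S[i,j]). Assembling:

S = [[8.6667, 2.3333, 1.3333],
 [2.3333, 4.6667, -4.3333],
 [1.3333, -4.3333, 6.9167]]


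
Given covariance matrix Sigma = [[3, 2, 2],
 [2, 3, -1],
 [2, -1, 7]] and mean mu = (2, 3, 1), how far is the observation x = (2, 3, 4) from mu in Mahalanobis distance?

Step 1 — centre the observation: (x - mu) = (0, 0, 3).

Step 2 — invert Sigma (cofactor / det for 3×3, or solve directly):
  Sigma^{-1} = [[1.6667, -1.3333, -0.6667],
 [-1.3333, 1.4167, 0.5833],
 [-0.6667, 0.5833, 0.4167]].

Step 3 — form the quadratic (x - mu)^T · Sigma^{-1} · (x - mu):
  Sigma^{-1} · (x - mu) = (-2, 1.75, 1.25).
  (x - mu)^T · [Sigma^{-1} · (x - mu)] = (0)·(-2) + (0)·(1.75) + (3)·(1.25) = 3.75.

Step 4 — take square root: d = √(3.75) ≈ 1.9365.

d(x, mu) = √(3.75) ≈ 1.9365


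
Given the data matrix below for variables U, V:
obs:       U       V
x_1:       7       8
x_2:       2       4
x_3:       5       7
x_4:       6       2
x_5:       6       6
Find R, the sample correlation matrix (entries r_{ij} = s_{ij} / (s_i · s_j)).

Step 1 — column means:
  mean(U) = (7 + 2 + 5 + 6 + 6) / 5 = 26/5 = 5.2
  mean(V) = (8 + 4 + 7 + 2 + 6) / 5 = 27/5 = 5.4

Step 2 — sample variances and covariances s[i,j] = (1/(n-1)) · Σ_k (x_{k,i} - mean_i) · (x_{k,j} - mean_j), with n-1 = 4:
  s[U,U] = ((1.8)·(1.8) + (-3.2)·(-3.2) + (-0.2)·(-0.2) + (0.8)·(0.8) + (0.8)·(0.8)) / 4 = 14.8/4 = 3.7
  s[U,V] = ((1.8)·(2.6) + (-3.2)·(-1.4) + (-0.2)·(1.6) + (0.8)·(-3.4) + (0.8)·(0.6)) / 4 = 6.6/4 = 1.65
  s[V,V] = ((2.6)·(2.6) + (-1.4)·(-1.4) + (1.6)·(1.6) + (-3.4)·(-3.4) + (0.6)·(0.6)) / 4 = 23.2/4 = 5.8
  Sample standard deviations s_i = √(s[i,i]):
  s(U) = √(3.7) = 1.9235
  s(V) = √(5.8) = 2.4083

Step 3 — r_{ij} = s_{ij} / (s_i · s_j):
  r[U,U] = 1 (diagonal).
  r[U,V] = 1.65 / (1.9235 · 2.4083) = 1.65 / 4.6325 = 0.3562
  r[V,V] = 1 (diagonal).

R is symmetric with unit diagonal. Assembling:

R = [[1, 0.3562],
 [0.3562, 1]]


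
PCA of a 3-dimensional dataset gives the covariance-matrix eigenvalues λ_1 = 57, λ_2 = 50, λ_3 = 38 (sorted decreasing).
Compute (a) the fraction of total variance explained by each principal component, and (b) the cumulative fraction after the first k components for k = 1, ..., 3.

Step 1 — total variance = trace(Sigma) = Σ λ_i = 57 + 50 + 38 = 145.

Step 2 — fraction explained by component i = λ_i / Σ λ:
  PC1: 57/145 = 0.3931
  PC2: 50/145 = 0.3448
  PC3: 38/145 = 0.2621

Step 3 — cumulative fraction after k components = (λ_1 + ... + λ_k) / Σ λ:
  k = 1: 57/145 = 0.3931
  k = 2: (57 + 50)/145 = 107/145 = 0.7379
  k = 3: (57 + 50 + 38)/145 = 145/145 = 1

Summary (fraction, with percent):

explained: PC1 0.3931 (39.31%), PC2 0.3448 (34.48%), PC3 0.2621 (26.21%);  cumulative: 0.3931, 0.7379, 1


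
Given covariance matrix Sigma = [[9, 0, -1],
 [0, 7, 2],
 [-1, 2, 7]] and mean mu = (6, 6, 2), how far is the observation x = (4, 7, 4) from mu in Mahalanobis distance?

Step 1 — centre the observation: (x - mu) = (-2, 1, 2).

Step 2 — invert Sigma (cofactor / det for 3×3, or solve directly):
  Sigma^{-1} = [[0.1131, -0.005, 0.0176],
 [-0.005, 0.1558, -0.0452],
 [0.0176, -0.0452, 0.1583]].

Step 3 — form the quadratic (x - mu)^T · Sigma^{-1} · (x - mu):
  Sigma^{-1} · (x - mu) = (-0.196, 0.0754, 0.2362).
  (x - mu)^T · [Sigma^{-1} · (x - mu)] = (-2)·(-0.196) + (1)·(0.0754) + (2)·(0.2362) = 0.9397.

Step 4 — take square root: d = √(0.9397) ≈ 0.9694.

d(x, mu) = √(0.9397) ≈ 0.9694


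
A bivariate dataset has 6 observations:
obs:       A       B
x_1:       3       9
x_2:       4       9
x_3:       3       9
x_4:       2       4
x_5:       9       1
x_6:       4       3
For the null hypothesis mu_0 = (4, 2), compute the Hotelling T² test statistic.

Step 1 — sample mean vector:
  mean(A) = (3 + 4 + 3 + 2 + 9 + 4) / 6 = 25/6 = 4.1667
  mean(B) = (9 + 9 + 9 + 4 + 1 + 3) / 6 = 35/6 = 5.8333
  x̄ = (4.1667, 5.8333),  deviation x̄ - mu_0 = (4.1667, 5.8333) - (4, 2) = (0.1667, 3.8333).

Step 2 — sample covariance matrix, S[i,j] = (1/(n-1)) · Σ_k (x_{k,i} - mean_i) · (x_{k,j} - mean_j), divisor n-1 = 5:
  S[A,A] = ((-1.1667)·(-1.1667) + (-0.1667)·(-0.1667) + (-1.1667)·(-1.1667) + (-2.1667)·(-2.1667) + (4.8333)·(4.8333) + (-0.1667)·(-0.1667)) / 5 = 30.8333/5 = 6.1667
  S[A,B] = ((-1.1667)·(3.1667) + (-0.1667)·(3.1667) + (-1.1667)·(3.1667) + (-2.1667)·(-1.8333) + (4.8333)·(-4.8333) + (-0.1667)·(-2.8333)) / 5 = -26.8333/5 = -5.3667
  S[B,B] = ((3.1667)·(3.1667) + (3.1667)·(3.1667) + (3.1667)·(3.1667) + (-1.8333)·(-1.8333) + (-4.8333)·(-4.8333) + (-2.8333)·(-2.8333)) / 5 = 64.8333/5 = 12.9667
  S = [[6.1667, -5.3667],
 [-5.3667, 12.9667]].

Step 3 — invert S. det(S) = 6.1667·12.9667 - (-5.3667)² = 51.16.
  S^{-1} = (1/det) · [[d, -b], [-b, a]] = [[0.2535, 0.1049],
 [0.1049, 0.1205]].

Step 4 — quadratic form (x̄ - mu_0)^T · S^{-1} · (x̄ - mu_0):
  S^{-1} · (x̄ - mu_0) = (0.4444, 0.4795),
  (x̄ - mu_0)^T · [...] = (0.1667)·(0.4444) + (3.8333)·(0.4795) = 1.9123.

Step 5 — scale by n: T² = 6 · 1.9123 = 11.4738.

T² ≈ 11.4738


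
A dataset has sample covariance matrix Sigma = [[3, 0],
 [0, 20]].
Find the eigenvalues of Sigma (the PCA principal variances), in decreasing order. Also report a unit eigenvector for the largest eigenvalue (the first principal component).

Step 1 — characteristic polynomial of 2×2 Sigma:
  det(Sigma - λI) = λ² - trace · λ + det = 0.
  trace = 3 + 20 = 23, det = 3·20 - (0)² = 60.
Step 2 — discriminant:
  Δ = trace² - 4·det = 529 - 240 = 289.
Step 3 — eigenvalues:
  λ = (trace ± √Δ)/2 = (23 ± 17)/2,
  λ_1 = 20,  λ_2 = 3.

Step 4 — unit eigenvector for λ_1: Sigma is diagonal, so its eigenvectors are the coordinate axes. λ_1 = 20 is the diagonal entry on the second coordinate axis, hence
  v_1 = (0, 1) (||v_1|| = 1).

λ_1 = 20,  λ_2 = 3;  v_1 ≈ (0, 1)


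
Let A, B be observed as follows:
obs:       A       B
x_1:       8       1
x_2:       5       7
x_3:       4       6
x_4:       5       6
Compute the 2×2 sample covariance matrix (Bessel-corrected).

Step 1 — column means:
  mean(A) = (8 + 5 + 4 + 5) / 4 = 22/4 = 5.5
  mean(B) = (1 + 7 + 6 + 6) / 4 = 20/4 = 5

Step 2 — sample covariance S[i,j] = (1/(n-1)) · Σ_k (x_{k,i} - mean_i) · (x_{k,j} - mean_j), with n-1 = 3.
  S[A,A] = ((2.5)·(2.5) + (-0.5)·(-0.5) + (-1.5)·(-1.5) + (-0.5)·(-0.5)) / 3 = 9/3 = 3
  S[A,B] = ((2.5)·(-4) + (-0.5)·(2) + (-1.5)·(1) + (-0.5)·(1)) / 3 = -13/3 = -4.3333
  S[B,B] = ((-4)·(-4) + (2)·(2) + (1)·(1) + (1)·(1)) / 3 = 22/3 = 7.3333

S is symmetric (S[j,i] = S[i,j]). Assembling:

S = [[3, -4.3333],
 [-4.3333, 7.3333]]


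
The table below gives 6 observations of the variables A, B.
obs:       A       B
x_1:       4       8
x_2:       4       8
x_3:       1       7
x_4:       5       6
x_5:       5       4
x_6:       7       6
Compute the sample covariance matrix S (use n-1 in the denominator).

Step 1 — column means:
  mean(A) = (4 + 4 + 1 + 5 + 5 + 7) / 6 = 26/6 = 4.3333
  mean(B) = (8 + 8 + 7 + 6 + 4 + 6) / 6 = 39/6 = 6.5

Step 2 — sample covariance S[i,j] = (1/(n-1)) · Σ_k (x_{k,i} - mean_i) · (x_{k,j} - mean_j), with n-1 = 5.
  S[A,A] = ((-0.3333)·(-0.3333) + (-0.3333)·(-0.3333) + (-3.3333)·(-3.3333) + (0.6667)·(0.6667) + (0.6667)·(0.6667) + (2.6667)·(2.6667)) / 5 = 19.3333/5 = 3.8667
  S[A,B] = ((-0.3333)·(1.5) + (-0.3333)·(1.5) + (-3.3333)·(0.5) + (0.6667)·(-0.5) + (0.6667)·(-2.5) + (2.6667)·(-0.5)) / 5 = -6/5 = -1.2
  S[B,B] = ((1.5)·(1.5) + (1.5)·(1.5) + (0.5)·(0.5) + (-0.5)·(-0.5) + (-2.5)·(-2.5) + (-0.5)·(-0.5)) / 5 = 11.5/5 = 2.3

S is symmetric (S[j,i] = S[i,j]). Assembling:

S = [[3.8667, -1.2],
 [-1.2, 2.3]]


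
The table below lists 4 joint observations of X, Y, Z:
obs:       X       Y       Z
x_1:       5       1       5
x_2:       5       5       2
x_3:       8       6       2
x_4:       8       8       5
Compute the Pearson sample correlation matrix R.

Step 1 — column means:
  mean(X) = (5 + 5 + 8 + 8) / 4 = 26/4 = 6.5
  mean(Y) = (1 + 5 + 6 + 8) / 4 = 20/4 = 5
  mean(Z) = (5 + 2 + 2 + 5) / 4 = 14/4 = 3.5

Step 2 — sample variances and covariances s[i,j] = (1/(n-1)) · Σ_k (x_{k,i} - mean_i) · (x_{k,j} - mean_j), with n-1 = 3:
  s[X,X] = ((-1.5)·(-1.5) + (-1.5)·(-1.5) + (1.5)·(1.5) + (1.5)·(1.5)) / 3 = 9/3 = 3
  s[X,Y] = ((-1.5)·(-4) + (-1.5)·(0) + (1.5)·(1) + (1.5)·(3)) / 3 = 12/3 = 4
  s[X,Z] = ((-1.5)·(1.5) + (-1.5)·(-1.5) + (1.5)·(-1.5) + (1.5)·(1.5)) / 3 = 0/3 = 0
  s[Y,Y] = ((-4)·(-4) + (0)·(0) + (1)·(1) + (3)·(3)) / 3 = 26/3 = 8.6667
  s[Y,Z] = ((-4)·(1.5) + (0)·(-1.5) + (1)·(-1.5) + (3)·(1.5)) / 3 = -3/3 = -1
  s[Z,Z] = ((1.5)·(1.5) + (-1.5)·(-1.5) + (-1.5)·(-1.5) + (1.5)·(1.5)) / 3 = 9/3 = 3
  Sample standard deviations s_i = √(s[i,i]):
  s(X) = √(3) = 1.7321
  s(Y) = √(8.6667) = 2.9439
  s(Z) = √(3) = 1.7321

Step 3 — r_{ij} = s_{ij} / (s_i · s_j):
  r[X,X] = 1 (diagonal).
  r[X,Y] = 4 / (1.7321 · 2.9439) = 4 / 5.099 = 0.7845
  r[X,Z] = 0 / (1.7321 · 1.7321) = 0 / 3 = 0
  r[Y,Y] = 1 (diagonal).
  r[Y,Z] = -1 / (2.9439 · 1.7321) = -1 / 5.099 = -0.1961
  r[Z,Z] = 1 (diagonal).

R is symmetric with unit diagonal. Assembling:

R = [[1, 0.7845, 0],
 [0.7845, 1, -0.1961],
 [0, -0.1961, 1]]


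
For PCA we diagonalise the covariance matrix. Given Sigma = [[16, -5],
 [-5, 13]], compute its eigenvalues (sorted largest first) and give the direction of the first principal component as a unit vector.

Step 1 — characteristic polynomial of 2×2 Sigma:
  det(Sigma - λI) = λ² - trace · λ + det = 0.
  trace = 16 + 13 = 29, det = 16·13 - (-5)² = 183.
Step 2 — discriminant:
  Δ = trace² - 4·det = 841 - 732 = 109.
Step 3 — eigenvalues:
  λ = (trace ± √Δ)/2 = (29 ± 10.4403)/2,
  λ_1 = 19.7202,  λ_2 = 9.2798.

Step 4 — unit eigenvector for λ_1: solve (Sigma - λ_1 I)v = 0. First row:
  (16 - 19.7202)·v_x + (-5)·v_y = 0, i.e. (-3.7202)·v_x + (-5)·v_y = 0,
  so v ∝ (b, λ_1 - a) = (-5, 3.7202); multiply by -1 so the first entry is positive: u = (5, -3.7202).
  ||u|| = √((5)² + (-3.7202)²) = √(38.8395) ≈ 6.2321,
  v_1 = u/||u|| ≈ (0.8023, -0.5969) (||v_1|| = 1).

λ_1 = 19.7202,  λ_2 = 9.2798;  v_1 ≈ (0.8023, -0.5969)


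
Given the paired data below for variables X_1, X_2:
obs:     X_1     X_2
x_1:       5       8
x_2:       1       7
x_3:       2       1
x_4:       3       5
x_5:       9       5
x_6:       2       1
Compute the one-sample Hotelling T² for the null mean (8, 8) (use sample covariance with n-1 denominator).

Step 1 — sample mean vector:
  mean(X_1) = (5 + 1 + 2 + 3 + 9 + 2) / 6 = 22/6 = 3.6667
  mean(X_2) = (8 + 7 + 1 + 5 + 5 + 1) / 6 = 27/6 = 4.5
  x̄ = (3.6667, 4.5),  deviation x̄ - mu_0 = (3.6667, 4.5) - (8, 8) = (-4.3333, -3.5).

Step 2 — sample covariance matrix, S[i,j] = (1/(n-1)) · Σ_k (x_{k,i} - mean_i) · (x_{k,j} - mean_j), divisor n-1 = 5:
  S[X_1,X_1] = ((1.3333)·(1.3333) + (-2.6667)·(-2.6667) + (-1.6667)·(-1.6667) + (-0.6667)·(-0.6667) + (5.3333)·(5.3333) + (-1.6667)·(-1.6667)) / 5 = 43.3333/5 = 8.6667
  S[X_1,X_2] = ((1.3333)·(3.5) + (-2.6667)·(2.5) + (-1.6667)·(-3.5) + (-0.6667)·(0.5) + (5.3333)·(0.5) + (-1.6667)·(-3.5)) / 5 = 12/5 = 2.4
  S[X_2,X_2] = ((3.5)·(3.5) + (2.5)·(2.5) + (-3.5)·(-3.5) + (0.5)·(0.5) + (0.5)·(0.5) + (-3.5)·(-3.5)) / 5 = 43.5/5 = 8.7
  S = [[8.6667, 2.4],
 [2.4, 8.7]].

Step 3 — invert S. det(S) = 8.6667·8.7 - (2.4)² = 69.64.
  S^{-1} = (1/det) · [[d, -b], [-b, a]] = [[0.1249, -0.0345],
 [-0.0345, 0.1244]].

Step 4 — quadratic form (x̄ - mu_0)^T · S^{-1} · (x̄ - mu_0):
  S^{-1} · (x̄ - mu_0) = (-0.4207, -0.2862),
  (x̄ - mu_0)^T · [...] = (-4.3333)·(-0.4207) + (-3.5)·(-0.2862) = 2.825.

Step 5 — scale by n: T² = 6 · 2.825 = 16.95.

T² ≈ 16.95


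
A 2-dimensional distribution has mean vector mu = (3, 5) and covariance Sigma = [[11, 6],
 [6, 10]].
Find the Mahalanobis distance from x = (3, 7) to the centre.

Step 1 — centre the observation: (x - mu) = (0, 2).

Step 2 — invert Sigma. det(Sigma) = 11·10 - (6)² = 74.
  Sigma^{-1} = (1/det) · [[d, -b], [-b, a]] = [[0.1351, -0.0811],
 [-0.0811, 0.1486]].

Step 3 — form the quadratic (x - mu)^T · Sigma^{-1} · (x - mu):
  Sigma^{-1} · (x - mu) = (-0.1622, 0.2973).
  (x - mu)^T · [Sigma^{-1} · (x - mu)] = (0)·(-0.1622) + (2)·(0.2973) = 0.5946.

Step 4 — take square root: d = √(0.5946) ≈ 0.7711.

d(x, mu) = √(0.5946) ≈ 0.7711


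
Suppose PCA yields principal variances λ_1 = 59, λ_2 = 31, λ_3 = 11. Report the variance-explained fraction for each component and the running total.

Step 1 — total variance = trace(Sigma) = Σ λ_i = 59 + 31 + 11 = 101.

Step 2 — fraction explained by component i = λ_i / Σ λ:
  PC1: 59/101 = 0.5842
  PC2: 31/101 = 0.3069
  PC3: 11/101 = 0.1089

Step 3 — cumulative fraction after k components = (λ_1 + ... + λ_k) / Σ λ:
  k = 1: 59/101 = 0.5842
  k = 2: (59 + 31)/101 = 90/101 = 0.8911
  k = 3: (59 + 31 + 11)/101 = 101/101 = 1

Summary (fraction, with percent):

explained: PC1 0.5842 (58.42%), PC2 0.3069 (30.69%), PC3 0.1089 (10.89%);  cumulative: 0.5842, 0.8911, 1


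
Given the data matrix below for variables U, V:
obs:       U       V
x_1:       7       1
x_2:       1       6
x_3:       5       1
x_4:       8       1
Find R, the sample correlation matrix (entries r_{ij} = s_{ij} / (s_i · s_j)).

Step 1 — column means:
  mean(U) = (7 + 1 + 5 + 8) / 4 = 21/4 = 5.25
  mean(V) = (1 + 6 + 1 + 1) / 4 = 9/4 = 2.25

Step 2 — sample variances and covariances s[i,j] = (1/(n-1)) · Σ_k (x_{k,i} - mean_i) · (x_{k,j} - mean_j), with n-1 = 3:
  s[U,U] = ((1.75)·(1.75) + (-4.25)·(-4.25) + (-0.25)·(-0.25) + (2.75)·(2.75)) / 3 = 28.75/3 = 9.5833
  s[U,V] = ((1.75)·(-1.25) + (-4.25)·(3.75) + (-0.25)·(-1.25) + (2.75)·(-1.25)) / 3 = -21.25/3 = -7.0833
  s[V,V] = ((-1.25)·(-1.25) + (3.75)·(3.75) + (-1.25)·(-1.25) + (-1.25)·(-1.25)) / 3 = 18.75/3 = 6.25
  Sample standard deviations s_i = √(s[i,i]):
  s(U) = √(9.5833) = 3.0957
  s(V) = √(6.25) = 2.5

Step 3 — r_{ij} = s_{ij} / (s_i · s_j):
  r[U,U] = 1 (diagonal).
  r[U,V] = -7.0833 / (3.0957 · 2.5) = -7.0833 / 7.7392 = -0.9152
  r[V,V] = 1 (diagonal).

R is symmetric with unit diagonal. Assembling:

R = [[1, -0.9152],
 [-0.9152, 1]]


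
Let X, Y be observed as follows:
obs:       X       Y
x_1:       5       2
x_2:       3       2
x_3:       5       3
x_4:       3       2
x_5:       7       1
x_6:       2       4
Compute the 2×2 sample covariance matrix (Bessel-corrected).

Step 1 — column means:
  mean(X) = (5 + 3 + 5 + 3 + 7 + 2) / 6 = 25/6 = 4.1667
  mean(Y) = (2 + 2 + 3 + 2 + 1 + 4) / 6 = 14/6 = 2.3333

Step 2 — sample covariance S[i,j] = (1/(n-1)) · Σ_k (x_{k,i} - mean_i) · (x_{k,j} - mean_j), with n-1 = 5.
  S[X,X] = ((0.8333)·(0.8333) + (-1.1667)·(-1.1667) + (0.8333)·(0.8333) + (-1.1667)·(-1.1667) + (2.8333)·(2.8333) + (-2.1667)·(-2.1667)) / 5 = 16.8333/5 = 3.3667
  S[X,Y] = ((0.8333)·(-0.3333) + (-1.1667)·(-0.3333) + (0.8333)·(0.6667) + (-1.1667)·(-0.3333) + (2.8333)·(-1.3333) + (-2.1667)·(1.6667)) / 5 = -6.3333/5 = -1.2667
  S[Y,Y] = ((-0.3333)·(-0.3333) + (-0.3333)·(-0.3333) + (0.6667)·(0.6667) + (-0.3333)·(-0.3333) + (-1.3333)·(-1.3333) + (1.6667)·(1.6667)) / 5 = 5.3333/5 = 1.0667

S is symmetric (S[j,i] = S[i,j]). Assembling:

S = [[3.3667, -1.2667],
 [-1.2667, 1.0667]]


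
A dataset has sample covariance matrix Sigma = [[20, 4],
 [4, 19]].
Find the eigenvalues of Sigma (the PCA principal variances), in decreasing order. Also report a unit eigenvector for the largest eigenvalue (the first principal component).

Step 1 — characteristic polynomial of 2×2 Sigma:
  det(Sigma - λI) = λ² - trace · λ + det = 0.
  trace = 20 + 19 = 39, det = 20·19 - (4)² = 364.
Step 2 — discriminant:
  Δ = trace² - 4·det = 1521 - 1456 = 65.
Step 3 — eigenvalues:
  λ = (trace ± √Δ)/2 = (39 ± 8.0623)/2,
  λ_1 = 23.5311,  λ_2 = 15.4689.

Step 4 — unit eigenvector for λ_1: solve (Sigma - λ_1 I)v = 0. First row:
  (20 - 23.5311)·v_x + (4)·v_y = 0, i.e. (-3.5311)·v_x + (4)·v_y = 0,
  so v ∝ (b, λ_1 - a) = (4, 3.5311) = u.
  ||u|| = √((4)² + (3.5311)²) = √(28.4689) ≈ 5.3356,
  v_1 = u/||u|| ≈ (0.7497, 0.6618) (||v_1|| = 1).

λ_1 = 23.5311,  λ_2 = 15.4689;  v_1 ≈ (0.7497, 0.6618)


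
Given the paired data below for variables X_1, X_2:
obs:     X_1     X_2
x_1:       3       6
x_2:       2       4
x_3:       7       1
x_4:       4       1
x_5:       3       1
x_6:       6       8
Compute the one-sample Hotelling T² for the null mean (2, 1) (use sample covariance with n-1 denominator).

Step 1 — sample mean vector:
  mean(X_1) = (3 + 2 + 7 + 4 + 3 + 6) / 6 = 25/6 = 4.1667
  mean(X_2) = (6 + 4 + 1 + 1 + 1 + 8) / 6 = 21/6 = 3.5
  x̄ = (4.1667, 3.5),  deviation x̄ - mu_0 = (4.1667, 3.5) - (2, 1) = (2.1667, 2.5).

Step 2 — sample covariance matrix, S[i,j] = (1/(n-1)) · Σ_k (x_{k,i} - mean_i) · (x_{k,j} - mean_j), divisor n-1 = 5:
  S[X_1,X_1] = ((-1.1667)·(-1.1667) + (-2.1667)·(-2.1667) + (2.8333)·(2.8333) + (-0.1667)·(-0.1667) + (-1.1667)·(-1.1667) + (1.8333)·(1.8333)) / 5 = 18.8333/5 = 3.7667
  S[X_1,X_2] = ((-1.1667)·(2.5) + (-2.1667)·(0.5) + (2.8333)·(-2.5) + (-0.1667)·(-2.5) + (-1.1667)·(-2.5) + (1.8333)·(4.5)) / 5 = 0.5/5 = 0.1
  S[X_2,X_2] = ((2.5)·(2.5) + (0.5)·(0.5) + (-2.5)·(-2.5) + (-2.5)·(-2.5) + (-2.5)·(-2.5) + (4.5)·(4.5)) / 5 = 45.5/5 = 9.1
  S = [[3.7667, 0.1],
 [0.1, 9.1]].

Step 3 — invert S. det(S) = 3.7667·9.1 - (0.1)² = 34.2667.
  S^{-1} = (1/det) · [[d, -b], [-b, a]] = [[0.2656, -0.0029],
 [-0.0029, 0.1099]].

Step 4 — quadratic form (x̄ - mu_0)^T · S^{-1} · (x̄ - mu_0):
  S^{-1} · (x̄ - mu_0) = (0.5681, 0.2685),
  (x̄ - mu_0)^T · [...] = (2.1667)·(0.5681) + (2.5)·(0.2685) = 1.9021.

Step 5 — scale by n: T² = 6 · 1.9021 = 11.4125.

T² ≈ 11.4125


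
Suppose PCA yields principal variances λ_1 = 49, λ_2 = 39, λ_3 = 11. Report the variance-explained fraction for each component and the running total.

Step 1 — total variance = trace(Sigma) = Σ λ_i = 49 + 39 + 11 = 99.

Step 2 — fraction explained by component i = λ_i / Σ λ:
  PC1: 49/99 = 0.4949
  PC2: 39/99 = 0.3939
  PC3: 11/99 = 0.1111

Step 3 — cumulative fraction after k components = (λ_1 + ... + λ_k) / Σ λ:
  k = 1: 49/99 = 0.4949
  k = 2: (49 + 39)/99 = 88/99 = 0.8889
  k = 3: (49 + 39 + 11)/99 = 99/99 = 1

Summary (fraction, with percent):

explained: PC1 0.4949 (49.49%), PC2 0.3939 (39.39%), PC3 0.1111 (11.11%);  cumulative: 0.4949, 0.8889, 1


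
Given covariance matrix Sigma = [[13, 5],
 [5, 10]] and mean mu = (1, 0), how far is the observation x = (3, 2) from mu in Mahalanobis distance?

Step 1 — centre the observation: (x - mu) = (2, 2).

Step 2 — invert Sigma. det(Sigma) = 13·10 - (5)² = 105.
  Sigma^{-1} = (1/det) · [[d, -b], [-b, a]] = [[0.0952, -0.0476],
 [-0.0476, 0.1238]].

Step 3 — form the quadratic (x - mu)^T · Sigma^{-1} · (x - mu):
  Sigma^{-1} · (x - mu) = (0.0952, 0.1524).
  (x - mu)^T · [Sigma^{-1} · (x - mu)] = (2)·(0.0952) + (2)·(0.1524) = 0.4952.

Step 4 — take square root: d = √(0.4952) ≈ 0.7037.

d(x, mu) = √(0.4952) ≈ 0.7037


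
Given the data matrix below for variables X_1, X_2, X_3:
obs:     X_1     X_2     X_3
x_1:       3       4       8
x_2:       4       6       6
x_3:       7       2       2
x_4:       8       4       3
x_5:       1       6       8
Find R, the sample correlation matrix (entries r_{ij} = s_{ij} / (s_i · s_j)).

Step 1 — column means:
  mean(X_1) = (3 + 4 + 7 + 8 + 1) / 5 = 23/5 = 4.6
  mean(X_2) = (4 + 6 + 2 + 4 + 6) / 5 = 22/5 = 4.4
  mean(X_3) = (8 + 6 + 2 + 3 + 8) / 5 = 27/5 = 5.4

Step 2 — sample variances and covariances s[i,j] = (1/(n-1)) · Σ_k (x_{k,i} - mean_i) · (x_{k,j} - mean_j), with n-1 = 4:
  s[X_1,X_1] = ((-1.6)·(-1.6) + (-0.6)·(-0.6) + (2.4)·(2.4) + (3.4)·(3.4) + (-3.6)·(-3.6)) / 4 = 33.2/4 = 8.3
  s[X_1,X_2] = ((-1.6)·(-0.4) + (-0.6)·(1.6) + (2.4)·(-2.4) + (3.4)·(-0.4) + (-3.6)·(1.6)) / 4 = -13.2/4 = -3.3
  s[X_1,X_3] = ((-1.6)·(2.6) + (-0.6)·(0.6) + (2.4)·(-3.4) + (3.4)·(-2.4) + (-3.6)·(2.6)) / 4 = -30.2/4 = -7.55
  s[X_2,X_2] = ((-0.4)·(-0.4) + (1.6)·(1.6) + (-2.4)·(-2.4) + (-0.4)·(-0.4) + (1.6)·(1.6)) / 4 = 11.2/4 = 2.8
  s[X_2,X_3] = ((-0.4)·(2.6) + (1.6)·(0.6) + (-2.4)·(-3.4) + (-0.4)·(-2.4) + (1.6)·(2.6)) / 4 = 13.2/4 = 3.3
  s[X_3,X_3] = ((2.6)·(2.6) + (0.6)·(0.6) + (-3.4)·(-3.4) + (-2.4)·(-2.4) + (2.6)·(2.6)) / 4 = 31.2/4 = 7.8
  Sample standard deviations s_i = √(s[i,i]):
  s(X_1) = √(8.3) = 2.881
  s(X_2) = √(2.8) = 1.6733
  s(X_3) = √(7.8) = 2.7928

Step 3 — r_{ij} = s_{ij} / (s_i · s_j):
  r[X_1,X_1] = 1 (diagonal).
  r[X_1,X_2] = -3.3 / (2.881 · 1.6733) = -3.3 / 4.8208 = -0.6845
  r[X_1,X_3] = -7.55 / (2.881 · 2.7928) = -7.55 / 8.0461 = -0.9383
  r[X_2,X_2] = 1 (diagonal).
  r[X_2,X_3] = 3.3 / (1.6733 · 2.7928) = 3.3 / 4.6733 = 0.7061
  r[X_3,X_3] = 1 (diagonal).

R is symmetric with unit diagonal. Assembling:

R = [[1, -0.6845, -0.9383],
 [-0.6845, 1, 0.7061],
 [-0.9383, 0.7061, 1]]


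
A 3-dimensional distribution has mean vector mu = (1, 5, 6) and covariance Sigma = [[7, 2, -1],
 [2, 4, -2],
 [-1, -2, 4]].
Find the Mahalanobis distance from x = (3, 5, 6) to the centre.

Step 1 — centre the observation: (x - mu) = (2, 0, 0).

Step 2 — invert Sigma (cofactor / det for 3×3, or solve directly):
  Sigma^{-1} = [[0.1667, -0.0833, 0],
 [-0.0833, 0.375, 0.1667],
 [0, 0.1667, 0.3333]].

Step 3 — form the quadratic (x - mu)^T · Sigma^{-1} · (x - mu):
  Sigma^{-1} · (x - mu) = (0.3333, -0.1667, 0).
  (x - mu)^T · [Sigma^{-1} · (x - mu)] = (2)·(0.3333) + (0)·(-0.1667) + (0)·(0) = 0.6667.

Step 4 — take square root: d = √(0.6667) ≈ 0.8165.

d(x, mu) = √(0.6667) ≈ 0.8165


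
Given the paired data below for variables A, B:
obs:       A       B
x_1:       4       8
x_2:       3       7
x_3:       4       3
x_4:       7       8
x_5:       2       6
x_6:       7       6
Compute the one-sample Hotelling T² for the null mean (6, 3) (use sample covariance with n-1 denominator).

Step 1 — sample mean vector:
  mean(A) = (4 + 3 + 4 + 7 + 2 + 7) / 6 = 27/6 = 4.5
  mean(B) = (8 + 7 + 3 + 8 + 6 + 6) / 6 = 38/6 = 6.3333
  x̄ = (4.5, 6.3333),  deviation x̄ - mu_0 = (4.5, 6.3333) - (6, 3) = (-1.5, 3.3333).

Step 2 — sample covariance matrix, S[i,j] = (1/(n-1)) · Σ_k (x_{k,i} - mean_i) · (x_{k,j} - mean_j), divisor n-1 = 5:
  S[A,A] = ((-0.5)·(-0.5) + (-1.5)·(-1.5) + (-0.5)·(-0.5) + (2.5)·(2.5) + (-2.5)·(-2.5) + (2.5)·(2.5)) / 5 = 21.5/5 = 4.3
  S[A,B] = ((-0.5)·(1.6667) + (-1.5)·(0.6667) + (-0.5)·(-3.3333) + (2.5)·(1.6667) + (-2.5)·(-0.3333) + (2.5)·(-0.3333)) / 5 = 4/5 = 0.8
  S[B,B] = ((1.6667)·(1.6667) + (0.6667)·(0.6667) + (-3.3333)·(-3.3333) + (1.6667)·(1.6667) + (-0.3333)·(-0.3333) + (-0.3333)·(-0.3333)) / 5 = 17.3333/5 = 3.4667
  S = [[4.3, 0.8],
 [0.8, 3.4667]].

Step 3 — invert S. det(S) = 4.3·3.4667 - (0.8)² = 14.2667.
  S^{-1} = (1/det) · [[d, -b], [-b, a]] = [[0.243, -0.0561],
 [-0.0561, 0.3014]].

Step 4 — quadratic form (x̄ - mu_0)^T · S^{-1} · (x̄ - mu_0):
  S^{-1} · (x̄ - mu_0) = (-0.5514, 1.0888),
  (x̄ - mu_0)^T · [...] = (-1.5)·(-0.5514) + (3.3333)·(1.0888) = 4.4564.

Step 5 — scale by n: T² = 6 · 4.4564 = 26.7383.

T² ≈ 26.7383


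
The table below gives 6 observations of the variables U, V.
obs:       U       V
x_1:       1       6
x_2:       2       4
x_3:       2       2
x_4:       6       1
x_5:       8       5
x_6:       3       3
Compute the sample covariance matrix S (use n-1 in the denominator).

Step 1 — column means:
  mean(U) = (1 + 2 + 2 + 6 + 8 + 3) / 6 = 22/6 = 3.6667
  mean(V) = (6 + 4 + 2 + 1 + 5 + 3) / 6 = 21/6 = 3.5

Step 2 — sample covariance S[i,j] = (1/(n-1)) · Σ_k (x_{k,i} - mean_i) · (x_{k,j} - mean_j), with n-1 = 5.
  S[U,U] = ((-2.6667)·(-2.6667) + (-1.6667)·(-1.6667) + (-1.6667)·(-1.6667) + (2.3333)·(2.3333) + (4.3333)·(4.3333) + (-0.6667)·(-0.6667)) / 5 = 37.3333/5 = 7.4667
  S[U,V] = ((-2.6667)·(2.5) + (-1.6667)·(0.5) + (-1.6667)·(-1.5) + (2.3333)·(-2.5) + (4.3333)·(1.5) + (-0.6667)·(-0.5)) / 5 = -4/5 = -0.8
  S[V,V] = ((2.5)·(2.5) + (0.5)·(0.5) + (-1.5)·(-1.5) + (-2.5)·(-2.5) + (1.5)·(1.5) + (-0.5)·(-0.5)) / 5 = 17.5/5 = 3.5

S is symmetric (S[j,i] = S[i,j]). Assembling:

S = [[7.4667, -0.8],
 [-0.8, 3.5]]


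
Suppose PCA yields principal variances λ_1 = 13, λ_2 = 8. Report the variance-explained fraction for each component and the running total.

Step 1 — total variance = trace(Sigma) = Σ λ_i = 13 + 8 = 21.

Step 2 — fraction explained by component i = λ_i / Σ λ:
  PC1: 13/21 = 0.619
  PC2: 8/21 = 0.381

Step 3 — cumulative fraction after k components = (λ_1 + ... + λ_k) / Σ λ:
  k = 1: 13/21 = 0.619
  k = 2: (13 + 8)/21 = 21/21 = 1

Summary (fraction, with percent):

explained: PC1 0.619 (61.9%), PC2 0.381 (38.1%);  cumulative: 0.619, 1


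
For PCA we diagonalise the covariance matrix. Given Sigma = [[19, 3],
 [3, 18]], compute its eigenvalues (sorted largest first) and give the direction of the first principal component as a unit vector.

Step 1 — characteristic polynomial of 2×2 Sigma:
  det(Sigma - λI) = λ² - trace · λ + det = 0.
  trace = 19 + 18 = 37, det = 19·18 - (3)² = 333.
Step 2 — discriminant:
  Δ = trace² - 4·det = 1369 - 1332 = 37.
Step 3 — eigenvalues:
  λ = (trace ± √Δ)/2 = (37 ± 6.0828)/2,
  λ_1 = 21.5414,  λ_2 = 15.4586.

Step 4 — unit eigenvector for λ_1: solve (Sigma - λ_1 I)v = 0. First row:
  (19 - 21.5414)·v_x + (3)·v_y = 0, i.e. (-2.5414)·v_x + (3)·v_y = 0,
  so v ∝ (b, λ_1 - a) = (3, 2.5414) = u.
  ||u|| = √((3)² + (2.5414)²) = √(15.4586) ≈ 3.9317,
  v_1 = u/||u|| ≈ (0.763, 0.6464) (||v_1|| = 1).

λ_1 = 21.5414,  λ_2 = 15.4586;  v_1 ≈ (0.763, 0.6464)


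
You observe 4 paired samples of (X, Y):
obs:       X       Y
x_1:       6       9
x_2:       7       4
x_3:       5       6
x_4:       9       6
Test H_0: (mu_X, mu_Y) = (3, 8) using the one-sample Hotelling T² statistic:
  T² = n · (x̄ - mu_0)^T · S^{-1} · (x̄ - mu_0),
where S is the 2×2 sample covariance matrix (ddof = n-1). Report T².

Step 1 — sample mean vector:
  mean(X) = (6 + 7 + 5 + 9) / 4 = 27/4 = 6.75
  mean(Y) = (9 + 4 + 6 + 6) / 4 = 25/4 = 6.25
  x̄ = (6.75, 6.25),  deviation x̄ - mu_0 = (6.75, 6.25) - (3, 8) = (3.75, -1.75).

Step 2 — sample covariance matrix, S[i,j] = (1/(n-1)) · Σ_k (x_{k,i} - mean_i) · (x_{k,j} - mean_j), divisor n-1 = 3:
  S[X,X] = ((-0.75)·(-0.75) + (0.25)·(0.25) + (-1.75)·(-1.75) + (2.25)·(2.25)) / 3 = 8.75/3 = 2.9167
  S[X,Y] = ((-0.75)·(2.75) + (0.25)·(-2.25) + (-1.75)·(-0.25) + (2.25)·(-0.25)) / 3 = -2.75/3 = -0.9167
  S[Y,Y] = ((2.75)·(2.75) + (-2.25)·(-2.25) + (-0.25)·(-0.25) + (-0.25)·(-0.25)) / 3 = 12.75/3 = 4.25
  S = [[2.9167, -0.9167],
 [-0.9167, 4.25]].

Step 3 — invert S. det(S) = 2.9167·4.25 - (-0.9167)² = 11.5556.
  S^{-1} = (1/det) · [[d, -b], [-b, a]] = [[0.3678, 0.0793],
 [0.0793, 0.2524]].

Step 4 — quadratic form (x̄ - mu_0)^T · S^{-1} · (x̄ - mu_0):
  S^{-1} · (x̄ - mu_0) = (1.2404, -0.1442),
  (x̄ - mu_0)^T · [...] = (3.75)·(1.2404) + (-1.75)·(-0.1442) = 4.9038.

Step 5 — scale by n: T² = 4 · 4.9038 = 19.6154.

T² ≈ 19.6154


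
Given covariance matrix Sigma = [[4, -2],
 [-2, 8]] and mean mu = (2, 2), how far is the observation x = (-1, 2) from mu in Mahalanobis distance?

Step 1 — centre the observation: (x - mu) = (-3, 0).

Step 2 — invert Sigma. det(Sigma) = 4·8 - (-2)² = 28.
  Sigma^{-1} = (1/det) · [[d, -b], [-b, a]] = [[0.2857, 0.0714],
 [0.0714, 0.1429]].

Step 3 — form the quadratic (x - mu)^T · Sigma^{-1} · (x - mu):
  Sigma^{-1} · (x - mu) = (-0.8571, -0.2143).
  (x - mu)^T · [Sigma^{-1} · (x - mu)] = (-3)·(-0.8571) + (0)·(-0.2143) = 2.5714.

Step 4 — take square root: d = √(2.5714) ≈ 1.6036.

d(x, mu) = √(2.5714) ≈ 1.6036


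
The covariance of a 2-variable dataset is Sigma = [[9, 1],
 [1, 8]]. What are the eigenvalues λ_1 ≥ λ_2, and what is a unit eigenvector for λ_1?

Step 1 — characteristic polynomial of 2×2 Sigma:
  det(Sigma - λI) = λ² - trace · λ + det = 0.
  trace = 9 + 8 = 17, det = 9·8 - (1)² = 71.
Step 2 — discriminant:
  Δ = trace² - 4·det = 289 - 284 = 5.
Step 3 — eigenvalues:
  λ = (trace ± √Δ)/2 = (17 ± 2.2361)/2,
  λ_1 = 9.618,  λ_2 = 7.382.

Step 4 — unit eigenvector for λ_1: solve (Sigma - λ_1 I)v = 0. First row:
  (9 - 9.618)·v_x + (1)·v_y = 0, i.e. (-0.618)·v_x + (1)·v_y = 0,
  so v ∝ (b, λ_1 - a) = (1, 0.618) = u.
  ||u|| = √((1)² + (0.618)²) = √(1.382) ≈ 1.1756,
  v_1 = u/||u|| ≈ (0.8507, 0.5257) (||v_1|| = 1).

λ_1 = 9.618,  λ_2 = 7.382;  v_1 ≈ (0.8507, 0.5257)
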